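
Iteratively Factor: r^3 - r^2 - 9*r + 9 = (r - 1)*(r^2 - 9) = (r - 3)*(r - 1)*(r + 3)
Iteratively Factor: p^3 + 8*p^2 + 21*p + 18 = (p + 3)*(p^2 + 5*p + 6) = (p + 3)^2*(p + 2)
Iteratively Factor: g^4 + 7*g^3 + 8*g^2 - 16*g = (g + 4)*(g^3 + 3*g^2 - 4*g) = g*(g + 4)*(g^2 + 3*g - 4) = g*(g + 4)^2*(g - 1)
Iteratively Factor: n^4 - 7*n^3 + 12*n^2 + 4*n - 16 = (n + 1)*(n^3 - 8*n^2 + 20*n - 16) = (n - 2)*(n + 1)*(n^2 - 6*n + 8) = (n - 2)^2*(n + 1)*(n - 4)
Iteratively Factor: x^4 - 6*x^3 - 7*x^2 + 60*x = (x)*(x^3 - 6*x^2 - 7*x + 60) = x*(x - 4)*(x^2 - 2*x - 15) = x*(x - 5)*(x - 4)*(x + 3)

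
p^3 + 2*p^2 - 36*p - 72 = (p - 6)*(p + 2)*(p + 6)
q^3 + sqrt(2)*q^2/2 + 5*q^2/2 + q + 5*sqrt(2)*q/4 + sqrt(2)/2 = (q + 1/2)*(q + 2)*(q + sqrt(2)/2)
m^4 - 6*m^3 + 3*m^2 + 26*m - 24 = (m - 4)*(m - 3)*(m - 1)*(m + 2)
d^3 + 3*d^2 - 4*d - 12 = (d - 2)*(d + 2)*(d + 3)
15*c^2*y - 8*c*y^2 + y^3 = y*(-5*c + y)*(-3*c + y)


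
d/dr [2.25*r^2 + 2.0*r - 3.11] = 4.5*r + 2.0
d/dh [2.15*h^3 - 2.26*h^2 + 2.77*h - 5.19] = 6.45*h^2 - 4.52*h + 2.77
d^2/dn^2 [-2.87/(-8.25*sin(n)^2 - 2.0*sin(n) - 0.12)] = (-781.3575*sin(n)^4 - 142.065*sin(n)^3 + 1171.92145*sin(n)^2 + 284.8188*sin(n) + 17.2774)/(8.25*sin(n)^2 + 2.0*sin(n) + 0.12)^3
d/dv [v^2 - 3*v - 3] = 2*v - 3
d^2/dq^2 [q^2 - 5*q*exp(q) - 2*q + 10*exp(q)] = -5*q*exp(q) + 2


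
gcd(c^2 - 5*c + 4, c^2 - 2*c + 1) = c - 1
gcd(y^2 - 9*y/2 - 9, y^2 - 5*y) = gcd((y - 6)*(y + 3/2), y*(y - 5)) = 1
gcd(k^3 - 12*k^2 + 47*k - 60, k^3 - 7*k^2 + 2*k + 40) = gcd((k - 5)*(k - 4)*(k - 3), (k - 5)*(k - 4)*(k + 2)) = k^2 - 9*k + 20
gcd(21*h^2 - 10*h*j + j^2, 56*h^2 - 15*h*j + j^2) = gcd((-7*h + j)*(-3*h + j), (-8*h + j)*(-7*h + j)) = 7*h - j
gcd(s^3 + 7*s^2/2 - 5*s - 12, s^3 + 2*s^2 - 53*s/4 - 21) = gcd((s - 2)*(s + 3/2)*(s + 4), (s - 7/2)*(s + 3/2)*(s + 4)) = s^2 + 11*s/2 + 6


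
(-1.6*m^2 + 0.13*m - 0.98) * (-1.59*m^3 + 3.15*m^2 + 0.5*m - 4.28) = 2.544*m^5 - 5.2467*m^4 + 1.1677*m^3 + 3.826*m^2 - 1.0464*m + 4.1944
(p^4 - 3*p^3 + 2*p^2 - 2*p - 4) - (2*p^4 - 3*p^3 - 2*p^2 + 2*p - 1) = -p^4 + 4*p^2 - 4*p - 3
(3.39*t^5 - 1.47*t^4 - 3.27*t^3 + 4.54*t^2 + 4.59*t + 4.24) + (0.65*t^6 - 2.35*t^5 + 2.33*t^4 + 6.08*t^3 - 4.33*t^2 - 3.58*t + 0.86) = 0.65*t^6 + 1.04*t^5 + 0.86*t^4 + 2.81*t^3 + 0.21*t^2 + 1.01*t + 5.1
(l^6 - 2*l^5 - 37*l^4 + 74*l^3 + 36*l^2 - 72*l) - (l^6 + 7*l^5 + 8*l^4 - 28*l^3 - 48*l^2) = -9*l^5 - 45*l^4 + 102*l^3 + 84*l^2 - 72*l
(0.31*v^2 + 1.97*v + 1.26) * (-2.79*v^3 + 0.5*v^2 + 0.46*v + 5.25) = -0.8649*v^5 - 5.3413*v^4 - 2.3878*v^3 + 3.1637*v^2 + 10.9221*v + 6.615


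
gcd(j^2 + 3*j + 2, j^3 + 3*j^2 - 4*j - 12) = j + 2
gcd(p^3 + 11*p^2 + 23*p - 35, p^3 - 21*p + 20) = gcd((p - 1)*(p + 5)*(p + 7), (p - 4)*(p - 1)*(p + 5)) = p^2 + 4*p - 5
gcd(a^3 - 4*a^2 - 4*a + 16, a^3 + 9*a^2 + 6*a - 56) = a - 2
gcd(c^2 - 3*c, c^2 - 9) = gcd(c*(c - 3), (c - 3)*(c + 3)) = c - 3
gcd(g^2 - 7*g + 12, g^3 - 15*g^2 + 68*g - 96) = g^2 - 7*g + 12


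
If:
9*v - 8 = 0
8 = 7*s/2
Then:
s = 16/7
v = 8/9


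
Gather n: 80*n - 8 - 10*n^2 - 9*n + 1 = -10*n^2 + 71*n - 7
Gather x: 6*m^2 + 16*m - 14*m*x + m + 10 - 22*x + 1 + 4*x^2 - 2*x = 6*m^2 + 17*m + 4*x^2 + x*(-14*m - 24) + 11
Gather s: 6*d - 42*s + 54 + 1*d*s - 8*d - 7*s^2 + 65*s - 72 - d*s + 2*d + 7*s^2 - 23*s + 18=0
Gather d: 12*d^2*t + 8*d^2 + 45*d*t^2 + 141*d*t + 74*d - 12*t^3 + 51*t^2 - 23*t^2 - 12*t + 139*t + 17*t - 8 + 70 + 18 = d^2*(12*t + 8) + d*(45*t^2 + 141*t + 74) - 12*t^3 + 28*t^2 + 144*t + 80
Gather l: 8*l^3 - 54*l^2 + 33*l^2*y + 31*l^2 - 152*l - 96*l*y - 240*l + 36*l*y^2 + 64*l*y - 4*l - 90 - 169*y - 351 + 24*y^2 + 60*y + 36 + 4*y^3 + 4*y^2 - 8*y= 8*l^3 + l^2*(33*y - 23) + l*(36*y^2 - 32*y - 396) + 4*y^3 + 28*y^2 - 117*y - 405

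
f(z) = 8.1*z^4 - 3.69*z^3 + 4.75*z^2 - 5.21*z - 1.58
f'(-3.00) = -1008.14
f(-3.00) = 812.53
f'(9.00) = 22803.22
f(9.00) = 50790.37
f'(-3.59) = -1681.08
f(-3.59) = 1594.51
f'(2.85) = 681.98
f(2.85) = 471.13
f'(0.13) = -4.09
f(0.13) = -2.18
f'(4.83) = 3433.21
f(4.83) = 4076.61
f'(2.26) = 333.72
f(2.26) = 179.62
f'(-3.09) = -1096.18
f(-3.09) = 907.19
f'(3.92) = 1813.58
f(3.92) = 1741.34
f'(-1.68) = -206.04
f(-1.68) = 102.60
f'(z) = 32.4*z^3 - 11.07*z^2 + 9.5*z - 5.21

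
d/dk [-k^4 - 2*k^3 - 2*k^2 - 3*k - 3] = -4*k^3 - 6*k^2 - 4*k - 3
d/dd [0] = 0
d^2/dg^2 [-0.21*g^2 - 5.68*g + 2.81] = -0.420000000000000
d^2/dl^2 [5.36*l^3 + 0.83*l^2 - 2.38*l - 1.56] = 32.16*l + 1.66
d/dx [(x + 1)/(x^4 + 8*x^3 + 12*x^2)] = (x*(x^2 + 8*x + 12) - 4*(x + 1)*(x^2 + 6*x + 6))/(x^3*(x^2 + 8*x + 12)^2)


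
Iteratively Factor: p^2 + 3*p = (p + 3)*(p)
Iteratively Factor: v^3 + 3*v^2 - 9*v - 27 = (v + 3)*(v^2 - 9) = (v + 3)^2*(v - 3)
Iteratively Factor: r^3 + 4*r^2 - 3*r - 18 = (r + 3)*(r^2 + r - 6) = (r - 2)*(r + 3)*(r + 3)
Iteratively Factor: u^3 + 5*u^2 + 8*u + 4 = (u + 1)*(u^2 + 4*u + 4) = (u + 1)*(u + 2)*(u + 2)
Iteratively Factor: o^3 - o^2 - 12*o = (o - 4)*(o^2 + 3*o) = o*(o - 4)*(o + 3)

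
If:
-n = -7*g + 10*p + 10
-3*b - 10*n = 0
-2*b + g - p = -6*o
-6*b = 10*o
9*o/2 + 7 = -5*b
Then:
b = -70/23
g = -4171/69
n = 21/23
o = 42/23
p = -2995/69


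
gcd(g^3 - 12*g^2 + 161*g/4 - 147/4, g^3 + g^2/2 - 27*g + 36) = g - 3/2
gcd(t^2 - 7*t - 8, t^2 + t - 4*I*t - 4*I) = t + 1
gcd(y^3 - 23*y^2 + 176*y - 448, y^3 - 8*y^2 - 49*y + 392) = y^2 - 15*y + 56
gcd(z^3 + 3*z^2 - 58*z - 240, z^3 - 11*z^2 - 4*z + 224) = z - 8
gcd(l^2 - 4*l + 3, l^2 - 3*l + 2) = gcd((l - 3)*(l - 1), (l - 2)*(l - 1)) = l - 1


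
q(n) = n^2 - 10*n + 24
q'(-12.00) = -34.00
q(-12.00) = 288.00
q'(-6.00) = -22.00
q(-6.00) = 120.00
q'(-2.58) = -15.16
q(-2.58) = 56.46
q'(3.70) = -2.60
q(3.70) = 0.69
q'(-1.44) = -12.88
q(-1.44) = 40.47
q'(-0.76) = -11.52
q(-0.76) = 32.18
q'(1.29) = -7.42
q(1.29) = 12.76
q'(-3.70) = -17.40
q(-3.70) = 74.69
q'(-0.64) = -11.28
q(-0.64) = 30.81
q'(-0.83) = -11.66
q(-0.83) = 32.99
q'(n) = 2*n - 10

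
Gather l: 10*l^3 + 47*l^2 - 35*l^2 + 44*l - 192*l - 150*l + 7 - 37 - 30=10*l^3 + 12*l^2 - 298*l - 60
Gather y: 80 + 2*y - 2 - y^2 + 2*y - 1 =-y^2 + 4*y + 77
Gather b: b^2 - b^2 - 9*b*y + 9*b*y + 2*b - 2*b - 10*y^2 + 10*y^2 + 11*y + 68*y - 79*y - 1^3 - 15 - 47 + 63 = 0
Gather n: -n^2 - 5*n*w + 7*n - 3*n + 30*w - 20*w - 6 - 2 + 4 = -n^2 + n*(4 - 5*w) + 10*w - 4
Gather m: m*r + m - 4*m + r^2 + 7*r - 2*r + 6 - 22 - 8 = m*(r - 3) + r^2 + 5*r - 24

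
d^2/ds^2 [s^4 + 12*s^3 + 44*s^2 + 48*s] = 12*s^2 + 72*s + 88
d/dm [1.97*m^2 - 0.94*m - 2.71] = 3.94*m - 0.94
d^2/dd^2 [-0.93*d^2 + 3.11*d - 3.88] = -1.86000000000000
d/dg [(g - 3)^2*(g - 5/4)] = (g - 3)*(6*g - 11)/2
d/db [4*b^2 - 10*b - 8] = 8*b - 10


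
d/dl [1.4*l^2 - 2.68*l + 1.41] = 2.8*l - 2.68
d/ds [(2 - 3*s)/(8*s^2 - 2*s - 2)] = (12*s^2 - 16*s + 5)/(2*(16*s^4 - 8*s^3 - 7*s^2 + 2*s + 1))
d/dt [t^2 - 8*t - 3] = 2*t - 8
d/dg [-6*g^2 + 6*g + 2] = 6 - 12*g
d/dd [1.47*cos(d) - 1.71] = -1.47*sin(d)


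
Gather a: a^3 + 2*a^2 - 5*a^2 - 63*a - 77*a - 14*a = a^3 - 3*a^2 - 154*a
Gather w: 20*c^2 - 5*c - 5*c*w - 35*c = 20*c^2 - 5*c*w - 40*c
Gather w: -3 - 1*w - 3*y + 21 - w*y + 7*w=w*(6 - y) - 3*y + 18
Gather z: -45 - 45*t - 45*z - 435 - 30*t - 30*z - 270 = -75*t - 75*z - 750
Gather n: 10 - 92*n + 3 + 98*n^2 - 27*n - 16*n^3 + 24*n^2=-16*n^3 + 122*n^2 - 119*n + 13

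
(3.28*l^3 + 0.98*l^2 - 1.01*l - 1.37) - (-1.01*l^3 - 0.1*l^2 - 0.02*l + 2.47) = 4.29*l^3 + 1.08*l^2 - 0.99*l - 3.84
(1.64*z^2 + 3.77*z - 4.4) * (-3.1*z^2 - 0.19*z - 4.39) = -5.084*z^4 - 11.9986*z^3 + 5.7241*z^2 - 15.7143*z + 19.316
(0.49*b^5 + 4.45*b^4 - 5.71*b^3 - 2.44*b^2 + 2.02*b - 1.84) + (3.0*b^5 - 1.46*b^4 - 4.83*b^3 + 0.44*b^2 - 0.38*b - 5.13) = 3.49*b^5 + 2.99*b^4 - 10.54*b^3 - 2.0*b^2 + 1.64*b - 6.97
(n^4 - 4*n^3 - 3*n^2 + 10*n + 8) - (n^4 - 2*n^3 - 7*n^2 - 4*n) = -2*n^3 + 4*n^2 + 14*n + 8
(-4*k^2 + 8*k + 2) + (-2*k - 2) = -4*k^2 + 6*k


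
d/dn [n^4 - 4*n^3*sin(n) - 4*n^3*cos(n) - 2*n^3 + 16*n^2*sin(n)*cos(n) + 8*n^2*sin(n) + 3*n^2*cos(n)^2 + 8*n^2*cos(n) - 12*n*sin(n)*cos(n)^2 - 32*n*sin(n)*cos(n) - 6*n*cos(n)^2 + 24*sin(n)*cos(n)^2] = -4*sqrt(2)*n^3*cos(n + pi/4) + 4*n^3 - 20*n^2*sin(n) - 3*n^2*sin(2*n) - 4*n^2*cos(n) + 16*n^2*cos(2*n) - 6*n^2 + 16*n*sin(n) + 22*n*sin(2*n) + 13*n*cos(n) - 29*n*cos(2*n) - 9*n*cos(3*n) + 3*n - 3*sin(n) - 16*sin(2*n) - 3*sin(3*n) + 6*cos(n) - 3*cos(2*n) + 18*cos(3*n) - 3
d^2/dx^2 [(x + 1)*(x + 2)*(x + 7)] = 6*x + 20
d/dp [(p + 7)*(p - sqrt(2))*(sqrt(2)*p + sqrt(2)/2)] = 3*sqrt(2)*p^2 - 4*p + 15*sqrt(2)*p - 15 + 7*sqrt(2)/2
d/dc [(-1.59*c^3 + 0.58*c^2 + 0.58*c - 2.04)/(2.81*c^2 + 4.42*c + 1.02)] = (-4.4679*c^4 - 14.0556*c^3 - 3.9316*c^2 + 12.648*c + 9.6084)/(7.8961*c^4 + 24.8404*c^3 + 25.2688*c^2 + 9.0168*c + 1.0404)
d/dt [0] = 0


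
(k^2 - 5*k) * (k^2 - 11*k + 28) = k^4 - 16*k^3 + 83*k^2 - 140*k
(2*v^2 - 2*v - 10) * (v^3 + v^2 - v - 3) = 2*v^5 - 14*v^3 - 14*v^2 + 16*v + 30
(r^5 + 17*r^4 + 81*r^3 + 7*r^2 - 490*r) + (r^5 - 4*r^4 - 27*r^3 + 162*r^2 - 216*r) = 2*r^5 + 13*r^4 + 54*r^3 + 169*r^2 - 706*r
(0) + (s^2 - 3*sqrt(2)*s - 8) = s^2 - 3*sqrt(2)*s - 8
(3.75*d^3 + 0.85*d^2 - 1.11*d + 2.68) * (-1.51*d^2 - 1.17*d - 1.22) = -5.6625*d^5 - 5.671*d^4 - 3.8934*d^3 - 3.7851*d^2 - 1.7814*d - 3.2696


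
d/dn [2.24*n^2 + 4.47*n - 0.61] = 4.48*n + 4.47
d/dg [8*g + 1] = 8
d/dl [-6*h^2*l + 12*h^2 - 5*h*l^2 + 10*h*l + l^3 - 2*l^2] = -6*h^2 - 10*h*l + 10*h + 3*l^2 - 4*l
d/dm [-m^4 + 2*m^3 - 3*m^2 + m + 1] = -4*m^3 + 6*m^2 - 6*m + 1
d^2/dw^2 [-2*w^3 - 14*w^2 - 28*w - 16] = -12*w - 28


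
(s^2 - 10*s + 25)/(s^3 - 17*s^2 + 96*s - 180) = (s - 5)/(s^2 - 12*s + 36)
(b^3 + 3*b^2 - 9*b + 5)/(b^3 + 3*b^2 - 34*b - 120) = (b^2 - 2*b + 1)/(b^2 - 2*b - 24)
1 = 1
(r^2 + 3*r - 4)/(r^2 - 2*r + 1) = (r + 4)/(r - 1)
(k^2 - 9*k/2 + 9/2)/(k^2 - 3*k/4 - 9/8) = 4*(k - 3)/(4*k + 3)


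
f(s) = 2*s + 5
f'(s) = 2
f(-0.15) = 4.70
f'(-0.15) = 2.00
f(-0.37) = 4.26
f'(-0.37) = 2.00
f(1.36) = 7.72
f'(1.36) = 2.00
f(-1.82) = 1.36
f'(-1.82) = 2.00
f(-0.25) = 4.50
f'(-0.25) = 2.00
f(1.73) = 8.46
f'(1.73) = 2.00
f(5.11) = 15.22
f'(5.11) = 2.00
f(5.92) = 16.84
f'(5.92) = 2.00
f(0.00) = 5.00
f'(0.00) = 2.00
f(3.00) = 11.00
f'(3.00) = 2.00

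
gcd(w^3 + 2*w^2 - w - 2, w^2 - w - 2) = w + 1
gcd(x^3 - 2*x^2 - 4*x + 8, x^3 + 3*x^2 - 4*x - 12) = x^2 - 4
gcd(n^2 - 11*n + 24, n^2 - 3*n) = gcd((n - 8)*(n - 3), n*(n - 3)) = n - 3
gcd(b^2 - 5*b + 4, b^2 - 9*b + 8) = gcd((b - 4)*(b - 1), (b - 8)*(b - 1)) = b - 1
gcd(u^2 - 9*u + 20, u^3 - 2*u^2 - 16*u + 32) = u - 4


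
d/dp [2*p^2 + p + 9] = 4*p + 1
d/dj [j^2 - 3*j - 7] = 2*j - 3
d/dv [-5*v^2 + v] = 1 - 10*v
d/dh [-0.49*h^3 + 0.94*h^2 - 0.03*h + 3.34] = -1.47*h^2 + 1.88*h - 0.03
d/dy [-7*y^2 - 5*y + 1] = -14*y - 5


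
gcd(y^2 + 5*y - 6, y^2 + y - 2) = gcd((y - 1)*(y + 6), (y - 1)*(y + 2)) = y - 1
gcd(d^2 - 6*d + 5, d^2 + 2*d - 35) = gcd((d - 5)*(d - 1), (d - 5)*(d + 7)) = d - 5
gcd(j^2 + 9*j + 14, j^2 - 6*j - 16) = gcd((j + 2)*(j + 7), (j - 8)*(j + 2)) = j + 2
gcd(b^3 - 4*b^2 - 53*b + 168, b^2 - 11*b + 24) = b^2 - 11*b + 24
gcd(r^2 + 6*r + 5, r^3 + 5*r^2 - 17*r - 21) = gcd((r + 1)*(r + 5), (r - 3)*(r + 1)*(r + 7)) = r + 1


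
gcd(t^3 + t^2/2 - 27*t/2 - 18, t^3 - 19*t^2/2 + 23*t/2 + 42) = t^2 - 5*t/2 - 6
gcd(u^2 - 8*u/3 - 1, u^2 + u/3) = u + 1/3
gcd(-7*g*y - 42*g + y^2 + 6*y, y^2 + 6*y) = y + 6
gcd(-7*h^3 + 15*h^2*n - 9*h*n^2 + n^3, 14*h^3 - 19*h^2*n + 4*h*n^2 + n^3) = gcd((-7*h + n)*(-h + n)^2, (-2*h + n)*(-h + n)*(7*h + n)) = h - n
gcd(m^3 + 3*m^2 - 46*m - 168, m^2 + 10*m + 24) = m^2 + 10*m + 24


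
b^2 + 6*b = b*(b + 6)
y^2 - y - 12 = (y - 4)*(y + 3)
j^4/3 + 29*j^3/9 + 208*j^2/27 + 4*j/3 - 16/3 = (j/3 + 1)*(j - 2/3)*(j + 4/3)*(j + 6)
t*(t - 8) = t^2 - 8*t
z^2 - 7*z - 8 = (z - 8)*(z + 1)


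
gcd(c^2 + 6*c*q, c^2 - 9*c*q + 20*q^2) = 1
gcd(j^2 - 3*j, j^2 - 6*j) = j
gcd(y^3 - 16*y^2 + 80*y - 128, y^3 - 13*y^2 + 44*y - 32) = y^2 - 12*y + 32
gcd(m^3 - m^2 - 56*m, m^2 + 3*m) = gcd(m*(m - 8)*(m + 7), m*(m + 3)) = m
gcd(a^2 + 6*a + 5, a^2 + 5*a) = a + 5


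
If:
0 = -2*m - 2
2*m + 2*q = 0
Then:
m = -1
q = 1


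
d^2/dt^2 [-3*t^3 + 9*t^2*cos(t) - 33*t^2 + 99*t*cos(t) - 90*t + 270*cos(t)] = -9*t^2*cos(t) - 36*t*sin(t) - 99*t*cos(t) - 18*t - 198*sin(t) - 252*cos(t) - 66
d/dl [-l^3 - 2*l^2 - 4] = l*(-3*l - 4)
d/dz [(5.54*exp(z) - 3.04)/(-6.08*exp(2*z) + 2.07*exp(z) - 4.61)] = (33.6832*exp(2*z) - 36.9664*exp(z) - 19.2466)*exp(z)/(36.9664*exp(4*z) - 25.1712*exp(3*z) + 60.3425*exp(2*z) - 19.0854*exp(z) + 21.2521)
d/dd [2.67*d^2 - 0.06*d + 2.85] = 5.34*d - 0.06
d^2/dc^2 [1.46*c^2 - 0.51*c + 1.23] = 2.92000000000000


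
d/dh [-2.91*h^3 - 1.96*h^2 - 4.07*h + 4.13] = -8.73*h^2 - 3.92*h - 4.07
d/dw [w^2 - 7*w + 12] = 2*w - 7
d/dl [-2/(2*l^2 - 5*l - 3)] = 2*(4*l - 5)/(-2*l^2 + 5*l + 3)^2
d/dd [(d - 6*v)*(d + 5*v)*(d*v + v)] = v*(3*d^2 - 2*d*v + 2*d - 30*v^2 - v)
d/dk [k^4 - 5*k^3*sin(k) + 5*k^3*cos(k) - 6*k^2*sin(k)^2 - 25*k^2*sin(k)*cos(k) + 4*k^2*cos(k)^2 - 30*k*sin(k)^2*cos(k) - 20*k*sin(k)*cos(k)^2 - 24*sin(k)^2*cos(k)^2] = -5*sqrt(2)*k^3*sin(k + pi/4) + 4*k^3 - 10*k^2*sin(2*k) - 25*k^2*cos(2*k) + 15*sqrt(2)*k^2*cos(k + pi/4) + 15*k*sin(k)/2 - 25*k*sin(2*k) - 45*k*sin(3*k)/2 - 5*k*cos(k) + 10*k*cos(2*k) - 15*k*cos(3*k) - 2*k - 5*sin(k) - 5*sin(3*k) - 12*sin(4*k) - 15*cos(k)/2 + 15*cos(3*k)/2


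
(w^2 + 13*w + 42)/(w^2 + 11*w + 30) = (w + 7)/(w + 5)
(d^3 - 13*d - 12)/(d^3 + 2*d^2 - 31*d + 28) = (d^2 + 4*d + 3)/(d^2 + 6*d - 7)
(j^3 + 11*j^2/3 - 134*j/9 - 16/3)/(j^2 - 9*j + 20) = (9*j^3 + 33*j^2 - 134*j - 48)/(9*(j^2 - 9*j + 20))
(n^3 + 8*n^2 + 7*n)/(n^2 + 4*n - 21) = n*(n + 1)/(n - 3)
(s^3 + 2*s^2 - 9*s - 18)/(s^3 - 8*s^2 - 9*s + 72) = (s + 2)/(s - 8)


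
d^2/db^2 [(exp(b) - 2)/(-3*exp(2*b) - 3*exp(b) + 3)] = (-exp(4*b) + 9*exp(3*b) + 9*exp(b) + 1)*exp(b)/(3*(exp(6*b) + 3*exp(5*b) - 5*exp(3*b) + 3*exp(b) - 1))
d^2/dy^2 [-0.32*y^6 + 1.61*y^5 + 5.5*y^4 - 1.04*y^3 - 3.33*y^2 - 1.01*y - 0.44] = -9.6*y^4 + 32.2*y^3 + 66.0*y^2 - 6.24*y - 6.66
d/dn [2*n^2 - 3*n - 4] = 4*n - 3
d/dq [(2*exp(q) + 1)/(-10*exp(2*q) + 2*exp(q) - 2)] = (10*exp(2*q) + 10*exp(q) - 3)*exp(q)/(2*(25*exp(4*q) - 10*exp(3*q) + 11*exp(2*q) - 2*exp(q) + 1))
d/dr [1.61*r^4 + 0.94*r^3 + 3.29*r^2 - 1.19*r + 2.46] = 6.44*r^3 + 2.82*r^2 + 6.58*r - 1.19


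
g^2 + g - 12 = (g - 3)*(g + 4)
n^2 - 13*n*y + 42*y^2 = (n - 7*y)*(n - 6*y)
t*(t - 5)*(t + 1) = t^3 - 4*t^2 - 5*t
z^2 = z^2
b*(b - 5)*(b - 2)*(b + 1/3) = b^4 - 20*b^3/3 + 23*b^2/3 + 10*b/3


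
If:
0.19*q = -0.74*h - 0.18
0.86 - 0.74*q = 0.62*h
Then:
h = -0.69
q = 1.74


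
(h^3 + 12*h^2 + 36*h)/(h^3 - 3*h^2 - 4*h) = (h^2 + 12*h + 36)/(h^2 - 3*h - 4)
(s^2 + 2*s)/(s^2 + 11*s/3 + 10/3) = 3*s/(3*s + 5)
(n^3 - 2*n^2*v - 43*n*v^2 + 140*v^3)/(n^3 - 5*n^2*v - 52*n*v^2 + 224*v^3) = (-n + 5*v)/(-n + 8*v)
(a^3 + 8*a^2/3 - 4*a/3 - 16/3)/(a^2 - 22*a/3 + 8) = (a^2 + 4*a + 4)/(a - 6)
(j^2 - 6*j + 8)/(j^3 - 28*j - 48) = (-j^2 + 6*j - 8)/(-j^3 + 28*j + 48)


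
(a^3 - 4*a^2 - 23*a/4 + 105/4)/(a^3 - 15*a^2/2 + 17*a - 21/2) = (a + 5/2)/(a - 1)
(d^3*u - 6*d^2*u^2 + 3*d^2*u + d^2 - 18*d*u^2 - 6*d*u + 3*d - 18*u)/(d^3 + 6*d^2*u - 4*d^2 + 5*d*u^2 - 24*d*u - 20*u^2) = (d^3*u - 6*d^2*u^2 + 3*d^2*u + d^2 - 18*d*u^2 - 6*d*u + 3*d - 18*u)/(d^3 + 6*d^2*u - 4*d^2 + 5*d*u^2 - 24*d*u - 20*u^2)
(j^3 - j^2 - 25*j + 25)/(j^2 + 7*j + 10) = (j^2 - 6*j + 5)/(j + 2)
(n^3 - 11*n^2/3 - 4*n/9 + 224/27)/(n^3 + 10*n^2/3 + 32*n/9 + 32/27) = (9*n^2 - 45*n + 56)/(9*n^2 + 18*n + 8)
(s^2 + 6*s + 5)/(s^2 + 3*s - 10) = (s + 1)/(s - 2)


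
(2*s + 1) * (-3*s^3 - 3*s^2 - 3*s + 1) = -6*s^4 - 9*s^3 - 9*s^2 - s + 1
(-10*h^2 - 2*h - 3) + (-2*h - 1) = -10*h^2 - 4*h - 4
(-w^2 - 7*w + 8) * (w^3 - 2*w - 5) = -w^5 - 7*w^4 + 10*w^3 + 19*w^2 + 19*w - 40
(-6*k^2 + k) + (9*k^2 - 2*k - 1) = 3*k^2 - k - 1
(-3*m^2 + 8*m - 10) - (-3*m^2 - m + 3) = 9*m - 13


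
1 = 1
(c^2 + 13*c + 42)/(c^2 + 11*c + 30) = (c + 7)/(c + 5)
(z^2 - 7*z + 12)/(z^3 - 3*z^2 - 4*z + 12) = (z - 4)/(z^2 - 4)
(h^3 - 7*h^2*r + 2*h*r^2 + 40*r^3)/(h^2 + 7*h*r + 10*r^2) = (h^2 - 9*h*r + 20*r^2)/(h + 5*r)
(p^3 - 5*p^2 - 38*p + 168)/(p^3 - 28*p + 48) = (p - 7)/(p - 2)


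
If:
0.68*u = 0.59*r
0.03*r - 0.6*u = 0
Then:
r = 0.00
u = 0.00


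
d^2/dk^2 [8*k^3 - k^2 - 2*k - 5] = 48*k - 2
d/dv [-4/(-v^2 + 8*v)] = 8*(4 - v)/(v^2*(v - 8)^2)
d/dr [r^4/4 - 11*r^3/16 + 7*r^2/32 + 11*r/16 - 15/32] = r^3 - 33*r^2/16 + 7*r/16 + 11/16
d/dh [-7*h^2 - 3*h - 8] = -14*h - 3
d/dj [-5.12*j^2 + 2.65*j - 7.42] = 2.65 - 10.24*j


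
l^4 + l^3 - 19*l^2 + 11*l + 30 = (l - 3)*(l - 2)*(l + 1)*(l + 5)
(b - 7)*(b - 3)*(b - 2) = b^3 - 12*b^2 + 41*b - 42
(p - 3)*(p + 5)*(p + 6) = p^3 + 8*p^2 - 3*p - 90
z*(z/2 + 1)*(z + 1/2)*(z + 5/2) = z^4/2 + 5*z^3/2 + 29*z^2/8 + 5*z/4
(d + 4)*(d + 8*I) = d^2 + 4*d + 8*I*d + 32*I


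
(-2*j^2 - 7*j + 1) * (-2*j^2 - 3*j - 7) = 4*j^4 + 20*j^3 + 33*j^2 + 46*j - 7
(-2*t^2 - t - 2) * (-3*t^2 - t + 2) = 6*t^4 + 5*t^3 + 3*t^2 - 4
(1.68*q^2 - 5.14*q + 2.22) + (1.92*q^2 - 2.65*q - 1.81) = 3.6*q^2 - 7.79*q + 0.41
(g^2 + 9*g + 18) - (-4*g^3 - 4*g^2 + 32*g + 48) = 4*g^3 + 5*g^2 - 23*g - 30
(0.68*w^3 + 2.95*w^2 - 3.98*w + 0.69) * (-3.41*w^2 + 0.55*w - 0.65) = -2.3188*w^5 - 9.6855*w^4 + 14.7523*w^3 - 6.4594*w^2 + 2.9665*w - 0.4485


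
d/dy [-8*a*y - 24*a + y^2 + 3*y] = -8*a + 2*y + 3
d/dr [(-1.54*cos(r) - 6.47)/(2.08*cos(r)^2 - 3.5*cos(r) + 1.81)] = (-3.2032*cos(r)^2 - 26.9152*cos(r) + 25.4324)*sin(r)/(4.3264*cos(r)^4 - 14.56*cos(r)^3 + 19.7796*cos(r)^2 - 12.67*cos(r) + 3.2761)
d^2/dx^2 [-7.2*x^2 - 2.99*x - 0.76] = -14.4000000000000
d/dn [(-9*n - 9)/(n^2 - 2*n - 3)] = 9/(n^2 - 6*n + 9)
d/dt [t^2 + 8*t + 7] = 2*t + 8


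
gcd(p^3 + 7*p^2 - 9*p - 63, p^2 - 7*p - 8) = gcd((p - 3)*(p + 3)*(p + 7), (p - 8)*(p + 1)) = 1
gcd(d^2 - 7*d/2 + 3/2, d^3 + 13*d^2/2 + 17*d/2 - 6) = d - 1/2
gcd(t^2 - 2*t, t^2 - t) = t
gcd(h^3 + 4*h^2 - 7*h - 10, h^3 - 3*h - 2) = h^2 - h - 2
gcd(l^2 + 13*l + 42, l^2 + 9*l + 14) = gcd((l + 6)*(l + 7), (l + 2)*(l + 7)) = l + 7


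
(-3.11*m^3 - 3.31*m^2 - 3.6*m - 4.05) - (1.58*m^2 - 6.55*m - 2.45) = -3.11*m^3 - 4.89*m^2 + 2.95*m - 1.6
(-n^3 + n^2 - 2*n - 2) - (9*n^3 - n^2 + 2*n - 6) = -10*n^3 + 2*n^2 - 4*n + 4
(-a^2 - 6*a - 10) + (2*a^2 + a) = a^2 - 5*a - 10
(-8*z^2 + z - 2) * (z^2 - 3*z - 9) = -8*z^4 + 25*z^3 + 67*z^2 - 3*z + 18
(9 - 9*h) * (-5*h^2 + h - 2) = 45*h^3 - 54*h^2 + 27*h - 18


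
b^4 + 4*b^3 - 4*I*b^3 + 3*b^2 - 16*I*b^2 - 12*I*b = b*(b + 1)*(b + 3)*(b - 4*I)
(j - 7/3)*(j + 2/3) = j^2 - 5*j/3 - 14/9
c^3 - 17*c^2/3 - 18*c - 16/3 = (c - 8)*(c + 1/3)*(c + 2)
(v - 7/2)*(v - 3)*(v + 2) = v^3 - 9*v^2/2 - 5*v/2 + 21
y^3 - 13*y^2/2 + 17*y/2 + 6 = (y - 4)*(y - 3)*(y + 1/2)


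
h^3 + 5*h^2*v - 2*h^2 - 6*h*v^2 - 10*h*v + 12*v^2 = (h - 2)*(h - v)*(h + 6*v)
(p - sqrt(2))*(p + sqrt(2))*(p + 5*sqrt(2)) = p^3 + 5*sqrt(2)*p^2 - 2*p - 10*sqrt(2)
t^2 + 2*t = t*(t + 2)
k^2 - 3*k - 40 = (k - 8)*(k + 5)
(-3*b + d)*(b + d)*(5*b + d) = -15*b^3 - 13*b^2*d + 3*b*d^2 + d^3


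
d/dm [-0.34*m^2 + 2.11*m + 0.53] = 2.11 - 0.68*m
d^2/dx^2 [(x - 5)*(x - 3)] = 2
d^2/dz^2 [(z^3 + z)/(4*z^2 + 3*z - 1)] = 2*(29*z^3 - 9*z^2 + 15*z + 3)/(64*z^6 + 144*z^5 + 60*z^4 - 45*z^3 - 15*z^2 + 9*z - 1)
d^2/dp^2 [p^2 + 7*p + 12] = 2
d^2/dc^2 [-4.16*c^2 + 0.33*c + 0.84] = -8.32000000000000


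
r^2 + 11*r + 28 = (r + 4)*(r + 7)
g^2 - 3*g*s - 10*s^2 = (g - 5*s)*(g + 2*s)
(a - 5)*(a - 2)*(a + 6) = a^3 - a^2 - 32*a + 60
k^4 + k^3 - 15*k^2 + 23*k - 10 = (k - 2)*(k - 1)^2*(k + 5)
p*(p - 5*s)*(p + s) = p^3 - 4*p^2*s - 5*p*s^2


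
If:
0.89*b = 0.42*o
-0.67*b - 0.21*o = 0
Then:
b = 0.00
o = 0.00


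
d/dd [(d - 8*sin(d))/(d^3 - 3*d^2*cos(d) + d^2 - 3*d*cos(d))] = (-3*d^3*sin(d) - 8*d^3*cos(d) - 2*d^3 + 21*d^2*sin(d) - 5*d^2*cos(d) + 23*d^2 + 16*d*sin(d) - 24*d*sin(2*d) + 24*d - 12*sin(2*d))/(d^2*(d + 1)^2*(d - 3*cos(d))^2)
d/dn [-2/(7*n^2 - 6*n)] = 4*(7*n - 3)/(n^2*(7*n - 6)^2)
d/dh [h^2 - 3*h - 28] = 2*h - 3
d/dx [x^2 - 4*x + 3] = 2*x - 4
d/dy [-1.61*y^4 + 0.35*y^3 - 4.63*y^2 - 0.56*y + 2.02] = -6.44*y^3 + 1.05*y^2 - 9.26*y - 0.56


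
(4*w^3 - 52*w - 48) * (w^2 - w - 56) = 4*w^5 - 4*w^4 - 276*w^3 + 4*w^2 + 2960*w + 2688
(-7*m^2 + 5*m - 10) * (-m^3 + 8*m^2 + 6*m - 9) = 7*m^5 - 61*m^4 + 8*m^3 + 13*m^2 - 105*m + 90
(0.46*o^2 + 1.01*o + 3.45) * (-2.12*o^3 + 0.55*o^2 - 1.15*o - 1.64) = -0.9752*o^5 - 1.8882*o^4 - 7.2875*o^3 - 0.0183999999999997*o^2 - 5.6239*o - 5.658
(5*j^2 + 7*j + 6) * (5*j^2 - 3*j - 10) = 25*j^4 + 20*j^3 - 41*j^2 - 88*j - 60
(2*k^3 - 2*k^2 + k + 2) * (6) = 12*k^3 - 12*k^2 + 6*k + 12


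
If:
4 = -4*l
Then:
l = -1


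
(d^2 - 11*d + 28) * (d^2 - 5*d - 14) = d^4 - 16*d^3 + 69*d^2 + 14*d - 392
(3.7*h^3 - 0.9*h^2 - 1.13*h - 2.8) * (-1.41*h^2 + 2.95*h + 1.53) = -5.217*h^5 + 12.184*h^4 + 4.5993*h^3 - 0.7625*h^2 - 9.9889*h - 4.284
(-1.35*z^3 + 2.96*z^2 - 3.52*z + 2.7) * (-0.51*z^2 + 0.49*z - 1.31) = 0.6885*z^5 - 2.1711*z^4 + 5.0141*z^3 - 6.9794*z^2 + 5.9342*z - 3.537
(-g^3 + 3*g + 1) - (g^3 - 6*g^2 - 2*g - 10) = -2*g^3 + 6*g^2 + 5*g + 11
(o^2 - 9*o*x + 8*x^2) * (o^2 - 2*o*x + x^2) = o^4 - 11*o^3*x + 27*o^2*x^2 - 25*o*x^3 + 8*x^4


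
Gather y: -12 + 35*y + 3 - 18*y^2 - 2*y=-18*y^2 + 33*y - 9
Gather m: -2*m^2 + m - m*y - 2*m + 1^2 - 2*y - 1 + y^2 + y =-2*m^2 + m*(-y - 1) + y^2 - y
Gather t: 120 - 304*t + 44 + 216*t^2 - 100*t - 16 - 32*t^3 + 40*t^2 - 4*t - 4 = -32*t^3 + 256*t^2 - 408*t + 144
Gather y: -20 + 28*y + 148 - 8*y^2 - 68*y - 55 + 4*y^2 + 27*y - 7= -4*y^2 - 13*y + 66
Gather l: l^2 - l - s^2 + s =l^2 - l - s^2 + s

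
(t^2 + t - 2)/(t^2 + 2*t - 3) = (t + 2)/(t + 3)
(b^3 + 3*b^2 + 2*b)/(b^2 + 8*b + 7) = b*(b + 2)/(b + 7)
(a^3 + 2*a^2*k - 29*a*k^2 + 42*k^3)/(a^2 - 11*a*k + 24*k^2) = (a^2 + 5*a*k - 14*k^2)/(a - 8*k)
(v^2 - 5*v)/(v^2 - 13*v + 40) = v/(v - 8)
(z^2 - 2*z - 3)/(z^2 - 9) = (z + 1)/(z + 3)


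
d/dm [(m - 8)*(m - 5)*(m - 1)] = 3*m^2 - 28*m + 53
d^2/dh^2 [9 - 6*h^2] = -12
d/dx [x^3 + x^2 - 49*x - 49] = 3*x^2 + 2*x - 49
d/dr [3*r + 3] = 3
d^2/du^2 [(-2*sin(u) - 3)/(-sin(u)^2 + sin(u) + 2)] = (-2*sin(u)^4 - 12*sin(u)^3 + sin(u)^2 - 6*sin(u) + 10)/((sin(u) - 2)^3*(sin(u) + 1)^2)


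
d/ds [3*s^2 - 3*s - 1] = 6*s - 3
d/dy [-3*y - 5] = -3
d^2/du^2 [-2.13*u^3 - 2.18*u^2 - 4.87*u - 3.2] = -12.78*u - 4.36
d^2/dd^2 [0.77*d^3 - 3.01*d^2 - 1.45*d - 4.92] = 4.62*d - 6.02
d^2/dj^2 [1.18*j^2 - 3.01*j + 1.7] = 2.36000000000000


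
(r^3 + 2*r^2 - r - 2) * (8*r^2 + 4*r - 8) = 8*r^5 + 20*r^4 - 8*r^3 - 36*r^2 + 16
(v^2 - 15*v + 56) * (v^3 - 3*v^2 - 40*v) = v^5 - 18*v^4 + 61*v^3 + 432*v^2 - 2240*v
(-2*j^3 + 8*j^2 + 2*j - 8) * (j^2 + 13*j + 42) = -2*j^5 - 18*j^4 + 22*j^3 + 354*j^2 - 20*j - 336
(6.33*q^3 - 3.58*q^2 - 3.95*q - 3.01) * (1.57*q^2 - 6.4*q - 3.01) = 9.9381*q^5 - 46.1326*q^4 - 2.3428*q^3 + 31.3301*q^2 + 31.1535*q + 9.0601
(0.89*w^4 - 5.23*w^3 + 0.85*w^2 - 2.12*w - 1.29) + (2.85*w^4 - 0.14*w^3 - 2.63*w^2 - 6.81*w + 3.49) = 3.74*w^4 - 5.37*w^3 - 1.78*w^2 - 8.93*w + 2.2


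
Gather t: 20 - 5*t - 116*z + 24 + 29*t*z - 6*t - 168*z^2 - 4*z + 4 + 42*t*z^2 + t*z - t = t*(42*z^2 + 30*z - 12) - 168*z^2 - 120*z + 48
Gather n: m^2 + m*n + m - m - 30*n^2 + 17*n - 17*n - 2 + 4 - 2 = m^2 + m*n - 30*n^2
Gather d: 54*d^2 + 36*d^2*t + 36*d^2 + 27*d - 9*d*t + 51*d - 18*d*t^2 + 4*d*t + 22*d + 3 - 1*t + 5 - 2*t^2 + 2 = d^2*(36*t + 90) + d*(-18*t^2 - 5*t + 100) - 2*t^2 - t + 10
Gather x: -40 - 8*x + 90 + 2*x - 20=30 - 6*x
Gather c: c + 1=c + 1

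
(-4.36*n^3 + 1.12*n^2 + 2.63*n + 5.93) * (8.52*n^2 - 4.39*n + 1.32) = -37.1472*n^5 + 28.6828*n^4 + 11.7356*n^3 + 40.4563*n^2 - 22.5611*n + 7.8276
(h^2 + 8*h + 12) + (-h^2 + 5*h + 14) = 13*h + 26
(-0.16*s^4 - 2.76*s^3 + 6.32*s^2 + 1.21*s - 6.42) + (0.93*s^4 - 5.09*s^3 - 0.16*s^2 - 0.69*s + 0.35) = 0.77*s^4 - 7.85*s^3 + 6.16*s^2 + 0.52*s - 6.07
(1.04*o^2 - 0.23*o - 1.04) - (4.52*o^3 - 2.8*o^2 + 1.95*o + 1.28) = -4.52*o^3 + 3.84*o^2 - 2.18*o - 2.32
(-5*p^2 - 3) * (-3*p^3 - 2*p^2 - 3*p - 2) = 15*p^5 + 10*p^4 + 24*p^3 + 16*p^2 + 9*p + 6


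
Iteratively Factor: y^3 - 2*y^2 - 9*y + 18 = (y - 3)*(y^2 + y - 6) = (y - 3)*(y - 2)*(y + 3)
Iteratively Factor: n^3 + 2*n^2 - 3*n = (n - 1)*(n^2 + 3*n) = n*(n - 1)*(n + 3)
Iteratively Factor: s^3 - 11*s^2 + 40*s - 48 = (s - 4)*(s^2 - 7*s + 12) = (s - 4)*(s - 3)*(s - 4)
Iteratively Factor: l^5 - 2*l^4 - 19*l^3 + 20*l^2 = (l - 1)*(l^4 - l^3 - 20*l^2) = l*(l - 1)*(l^3 - l^2 - 20*l) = l*(l - 1)*(l + 4)*(l^2 - 5*l) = l*(l - 5)*(l - 1)*(l + 4)*(l)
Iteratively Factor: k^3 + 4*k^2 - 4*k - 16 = (k - 2)*(k^2 + 6*k + 8) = (k - 2)*(k + 2)*(k + 4)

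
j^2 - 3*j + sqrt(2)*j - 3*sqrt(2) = (j - 3)*(j + sqrt(2))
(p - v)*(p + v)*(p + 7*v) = p^3 + 7*p^2*v - p*v^2 - 7*v^3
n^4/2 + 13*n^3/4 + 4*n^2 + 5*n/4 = n*(n/2 + 1/2)*(n + 1/2)*(n + 5)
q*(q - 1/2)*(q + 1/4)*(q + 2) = q^4 + 7*q^3/4 - 5*q^2/8 - q/4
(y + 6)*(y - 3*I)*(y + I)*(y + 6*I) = y^4 + 6*y^3 + 4*I*y^3 + 15*y^2 + 24*I*y^2 + 90*y + 18*I*y + 108*I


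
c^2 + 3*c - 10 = (c - 2)*(c + 5)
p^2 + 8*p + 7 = (p + 1)*(p + 7)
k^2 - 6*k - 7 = (k - 7)*(k + 1)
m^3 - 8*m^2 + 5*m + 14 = (m - 7)*(m - 2)*(m + 1)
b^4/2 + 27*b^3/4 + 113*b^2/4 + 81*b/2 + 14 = (b/2 + 1)*(b + 1/2)*(b + 4)*(b + 7)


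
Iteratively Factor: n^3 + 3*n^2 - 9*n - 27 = (n + 3)*(n^2 - 9) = (n - 3)*(n + 3)*(n + 3)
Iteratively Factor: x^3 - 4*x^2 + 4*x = (x - 2)*(x^2 - 2*x) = (x - 2)^2*(x)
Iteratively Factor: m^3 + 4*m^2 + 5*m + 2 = (m + 1)*(m^2 + 3*m + 2) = (m + 1)*(m + 2)*(m + 1)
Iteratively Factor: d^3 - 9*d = (d + 3)*(d^2 - 3*d) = d*(d + 3)*(d - 3)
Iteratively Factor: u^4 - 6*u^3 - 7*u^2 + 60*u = (u - 5)*(u^3 - u^2 - 12*u) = u*(u - 5)*(u^2 - u - 12) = u*(u - 5)*(u + 3)*(u - 4)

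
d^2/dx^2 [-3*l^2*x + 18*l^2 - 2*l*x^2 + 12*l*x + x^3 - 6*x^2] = -4*l + 6*x - 12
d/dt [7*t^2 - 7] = 14*t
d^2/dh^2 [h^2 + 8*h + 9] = 2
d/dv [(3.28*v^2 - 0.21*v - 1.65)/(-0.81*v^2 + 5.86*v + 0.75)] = (19.0507*v^2 + 2.247*v + 9.5115)/(0.6561*v^4 - 9.4932*v^3 + 33.1246*v^2 + 8.79*v + 0.5625)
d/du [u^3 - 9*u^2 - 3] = 3*u*(u - 6)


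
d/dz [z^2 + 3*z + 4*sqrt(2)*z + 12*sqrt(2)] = 2*z + 3 + 4*sqrt(2)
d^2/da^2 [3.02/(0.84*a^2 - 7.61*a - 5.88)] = (4.261824*a^2 - 38.610096*a - 3.02*(1.68*a - 7.61)*(3.36*a - 15.22) - 29.832768)/(-0.84*a^2 + 7.61*a + 5.88)^3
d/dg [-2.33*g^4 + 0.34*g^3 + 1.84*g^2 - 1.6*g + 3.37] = -9.32*g^3 + 1.02*g^2 + 3.68*g - 1.6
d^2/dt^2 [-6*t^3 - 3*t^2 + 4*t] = -36*t - 6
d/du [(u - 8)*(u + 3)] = 2*u - 5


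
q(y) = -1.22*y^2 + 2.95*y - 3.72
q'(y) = 2.95 - 2.44*y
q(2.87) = -5.30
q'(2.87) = -4.05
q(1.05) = -1.97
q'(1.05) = 0.39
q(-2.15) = -15.70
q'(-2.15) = 8.20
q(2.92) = -5.51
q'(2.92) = -4.17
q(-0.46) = -5.34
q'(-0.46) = 4.07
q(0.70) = -2.25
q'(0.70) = 1.24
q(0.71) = -2.24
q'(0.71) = 1.22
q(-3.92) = -34.03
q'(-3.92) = 12.51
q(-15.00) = -322.47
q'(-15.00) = 39.55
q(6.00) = -29.94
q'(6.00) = -11.69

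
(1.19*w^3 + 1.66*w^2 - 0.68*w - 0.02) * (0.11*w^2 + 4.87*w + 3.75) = 0.1309*w^5 + 5.9779*w^4 + 12.4719*w^3 + 2.9112*w^2 - 2.6474*w - 0.075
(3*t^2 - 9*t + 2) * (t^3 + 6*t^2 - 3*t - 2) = 3*t^5 + 9*t^4 - 61*t^3 + 33*t^2 + 12*t - 4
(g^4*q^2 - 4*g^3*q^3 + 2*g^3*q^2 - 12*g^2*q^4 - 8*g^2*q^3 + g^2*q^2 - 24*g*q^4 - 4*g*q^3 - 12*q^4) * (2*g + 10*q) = 2*g^5*q^2 + 2*g^4*q^3 + 4*g^4*q^2 - 64*g^3*q^4 + 4*g^3*q^3 + 2*g^3*q^2 - 120*g^2*q^5 - 128*g^2*q^4 + 2*g^2*q^3 - 240*g*q^5 - 64*g*q^4 - 120*q^5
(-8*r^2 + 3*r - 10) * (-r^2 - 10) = 8*r^4 - 3*r^3 + 90*r^2 - 30*r + 100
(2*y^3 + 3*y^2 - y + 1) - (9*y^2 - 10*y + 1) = 2*y^3 - 6*y^2 + 9*y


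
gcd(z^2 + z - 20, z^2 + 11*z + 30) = z + 5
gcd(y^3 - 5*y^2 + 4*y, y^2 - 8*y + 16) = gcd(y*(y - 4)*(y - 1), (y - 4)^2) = y - 4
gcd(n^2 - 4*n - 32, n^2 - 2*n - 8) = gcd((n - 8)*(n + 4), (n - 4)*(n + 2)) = 1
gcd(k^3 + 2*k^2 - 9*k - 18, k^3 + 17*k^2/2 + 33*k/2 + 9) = 1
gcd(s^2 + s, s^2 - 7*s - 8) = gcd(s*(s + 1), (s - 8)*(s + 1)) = s + 1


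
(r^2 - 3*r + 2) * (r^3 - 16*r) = r^5 - 3*r^4 - 14*r^3 + 48*r^2 - 32*r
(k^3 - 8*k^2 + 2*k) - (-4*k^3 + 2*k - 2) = 5*k^3 - 8*k^2 + 2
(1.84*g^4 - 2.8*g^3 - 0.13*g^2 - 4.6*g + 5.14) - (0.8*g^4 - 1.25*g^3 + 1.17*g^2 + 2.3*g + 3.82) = 1.04*g^4 - 1.55*g^3 - 1.3*g^2 - 6.9*g + 1.32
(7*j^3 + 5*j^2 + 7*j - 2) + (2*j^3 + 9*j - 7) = 9*j^3 + 5*j^2 + 16*j - 9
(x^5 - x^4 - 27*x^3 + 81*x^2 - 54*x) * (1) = x^5 - x^4 - 27*x^3 + 81*x^2 - 54*x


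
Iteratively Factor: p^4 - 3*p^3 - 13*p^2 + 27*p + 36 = (p - 4)*(p^3 + p^2 - 9*p - 9) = (p - 4)*(p - 3)*(p^2 + 4*p + 3) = (p - 4)*(p - 3)*(p + 3)*(p + 1)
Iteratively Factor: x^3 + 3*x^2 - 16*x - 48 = (x - 4)*(x^2 + 7*x + 12) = (x - 4)*(x + 4)*(x + 3)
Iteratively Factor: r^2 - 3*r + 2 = (r - 1)*(r - 2)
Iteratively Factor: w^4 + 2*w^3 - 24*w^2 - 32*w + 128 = (w - 2)*(w^3 + 4*w^2 - 16*w - 64) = (w - 2)*(w + 4)*(w^2 - 16) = (w - 2)*(w + 4)^2*(w - 4)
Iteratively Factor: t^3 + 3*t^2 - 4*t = (t + 4)*(t^2 - t) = t*(t + 4)*(t - 1)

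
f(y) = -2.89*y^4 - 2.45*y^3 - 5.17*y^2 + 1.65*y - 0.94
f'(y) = -11.56*y^3 - 7.35*y^2 - 10.34*y + 1.65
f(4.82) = -1947.31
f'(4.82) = -1513.44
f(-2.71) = -150.49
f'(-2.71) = 205.77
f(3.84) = -837.95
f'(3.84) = -801.00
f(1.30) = -21.17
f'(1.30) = -49.61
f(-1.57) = -24.35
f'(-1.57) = 44.50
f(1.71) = -50.20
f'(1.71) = -95.33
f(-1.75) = -33.64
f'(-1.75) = 59.19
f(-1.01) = -8.36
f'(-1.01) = 16.51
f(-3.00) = -220.36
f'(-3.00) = 278.64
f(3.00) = -342.76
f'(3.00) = -407.64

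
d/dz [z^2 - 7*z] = 2*z - 7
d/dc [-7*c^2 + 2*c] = 2 - 14*c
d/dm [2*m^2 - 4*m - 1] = 4*m - 4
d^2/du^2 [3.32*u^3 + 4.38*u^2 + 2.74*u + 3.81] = 19.92*u + 8.76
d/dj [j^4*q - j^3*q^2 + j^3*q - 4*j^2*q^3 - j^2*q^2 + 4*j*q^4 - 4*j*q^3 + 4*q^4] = q*(4*j^3 - 3*j^2*q + 3*j^2 - 8*j*q^2 - 2*j*q + 4*q^3 - 4*q^2)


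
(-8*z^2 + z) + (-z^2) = -9*z^2 + z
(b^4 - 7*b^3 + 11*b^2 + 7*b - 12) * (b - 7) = b^5 - 14*b^4 + 60*b^3 - 70*b^2 - 61*b + 84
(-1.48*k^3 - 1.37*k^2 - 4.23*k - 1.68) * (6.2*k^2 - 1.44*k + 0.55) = -9.176*k^5 - 6.3628*k^4 - 25.0672*k^3 - 5.0783*k^2 + 0.0926999999999998*k - 0.924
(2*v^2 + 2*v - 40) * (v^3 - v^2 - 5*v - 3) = 2*v^5 - 52*v^3 + 24*v^2 + 194*v + 120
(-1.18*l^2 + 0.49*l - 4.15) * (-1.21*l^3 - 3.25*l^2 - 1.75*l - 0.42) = 1.4278*l^5 + 3.2421*l^4 + 5.494*l^3 + 13.1256*l^2 + 7.0567*l + 1.743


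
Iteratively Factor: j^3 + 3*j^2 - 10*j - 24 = (j - 3)*(j^2 + 6*j + 8) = (j - 3)*(j + 2)*(j + 4)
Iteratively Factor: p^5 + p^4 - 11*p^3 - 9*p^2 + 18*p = (p - 3)*(p^4 + 4*p^3 + p^2 - 6*p) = (p - 3)*(p + 2)*(p^3 + 2*p^2 - 3*p) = p*(p - 3)*(p + 2)*(p^2 + 2*p - 3) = p*(p - 3)*(p - 1)*(p + 2)*(p + 3)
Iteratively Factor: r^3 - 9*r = (r - 3)*(r^2 + 3*r) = r*(r - 3)*(r + 3)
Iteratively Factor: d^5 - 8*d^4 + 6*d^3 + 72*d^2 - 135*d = (d - 3)*(d^4 - 5*d^3 - 9*d^2 + 45*d) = d*(d - 3)*(d^3 - 5*d^2 - 9*d + 45) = d*(d - 5)*(d - 3)*(d^2 - 9) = d*(d - 5)*(d - 3)*(d + 3)*(d - 3)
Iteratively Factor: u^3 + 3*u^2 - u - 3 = (u + 3)*(u^2 - 1) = (u + 1)*(u + 3)*(u - 1)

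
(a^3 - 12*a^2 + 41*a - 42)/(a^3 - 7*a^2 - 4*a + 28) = (a - 3)/(a + 2)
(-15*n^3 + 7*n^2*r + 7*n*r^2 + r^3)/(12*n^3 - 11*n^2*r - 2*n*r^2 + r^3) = (5*n + r)/(-4*n + r)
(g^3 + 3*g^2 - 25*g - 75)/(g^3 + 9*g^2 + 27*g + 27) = (g^2 - 25)/(g^2 + 6*g + 9)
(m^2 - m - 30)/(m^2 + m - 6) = (m^2 - m - 30)/(m^2 + m - 6)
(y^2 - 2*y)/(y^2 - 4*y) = (y - 2)/(y - 4)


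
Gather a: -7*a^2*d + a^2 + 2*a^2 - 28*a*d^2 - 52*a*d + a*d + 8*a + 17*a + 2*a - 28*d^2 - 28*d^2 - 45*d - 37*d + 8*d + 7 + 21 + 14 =a^2*(3 - 7*d) + a*(-28*d^2 - 51*d + 27) - 56*d^2 - 74*d + 42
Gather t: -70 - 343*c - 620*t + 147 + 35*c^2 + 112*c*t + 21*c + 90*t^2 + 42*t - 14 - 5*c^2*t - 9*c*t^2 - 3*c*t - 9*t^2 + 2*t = 35*c^2 - 322*c + t^2*(81 - 9*c) + t*(-5*c^2 + 109*c - 576) + 63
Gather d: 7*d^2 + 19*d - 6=7*d^2 + 19*d - 6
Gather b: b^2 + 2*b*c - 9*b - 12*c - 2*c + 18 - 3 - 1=b^2 + b*(2*c - 9) - 14*c + 14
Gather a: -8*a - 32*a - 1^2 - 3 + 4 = -40*a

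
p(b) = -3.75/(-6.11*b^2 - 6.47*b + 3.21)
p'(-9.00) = 0.00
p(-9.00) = 0.01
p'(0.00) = -2.35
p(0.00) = -1.17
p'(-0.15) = -1.06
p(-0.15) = -0.93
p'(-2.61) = 0.21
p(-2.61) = 0.17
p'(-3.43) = 0.06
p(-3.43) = 0.08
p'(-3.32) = 0.07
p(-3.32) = 0.09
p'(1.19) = -0.46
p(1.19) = 0.29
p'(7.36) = -0.00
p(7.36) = 0.01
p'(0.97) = -0.88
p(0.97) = 0.43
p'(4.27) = -0.01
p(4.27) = 0.03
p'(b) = -3.75*(12.22*b + 6.47)/(-6.11*b^2 - 6.47*b + 3.21)^2 = (-45.825*b - 24.2625)/(6.11*b^2 + 6.47*b - 3.21)^2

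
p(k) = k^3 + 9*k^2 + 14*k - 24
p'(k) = 3*k^2 + 18*k + 14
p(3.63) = 193.24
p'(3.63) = 118.87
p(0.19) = -21.01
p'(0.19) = 17.53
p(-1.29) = -29.23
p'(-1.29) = -4.23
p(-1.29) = -29.23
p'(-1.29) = -4.23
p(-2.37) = -19.94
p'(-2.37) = -11.81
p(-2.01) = -23.90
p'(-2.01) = -10.06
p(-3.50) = -5.62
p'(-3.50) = -12.25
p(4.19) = 266.22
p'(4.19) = 142.09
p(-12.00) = -624.00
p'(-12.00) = 230.00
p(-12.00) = -624.00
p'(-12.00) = 230.00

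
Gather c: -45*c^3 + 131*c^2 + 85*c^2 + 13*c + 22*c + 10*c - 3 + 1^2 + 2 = -45*c^3 + 216*c^2 + 45*c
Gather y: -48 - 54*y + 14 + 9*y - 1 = -45*y - 35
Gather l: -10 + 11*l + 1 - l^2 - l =-l^2 + 10*l - 9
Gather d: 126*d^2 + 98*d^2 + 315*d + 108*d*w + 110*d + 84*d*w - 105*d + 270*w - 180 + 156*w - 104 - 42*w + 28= 224*d^2 + d*(192*w + 320) + 384*w - 256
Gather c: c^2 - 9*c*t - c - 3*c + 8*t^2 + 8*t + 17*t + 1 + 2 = c^2 + c*(-9*t - 4) + 8*t^2 + 25*t + 3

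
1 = 1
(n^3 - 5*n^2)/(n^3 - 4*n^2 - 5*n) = n/(n + 1)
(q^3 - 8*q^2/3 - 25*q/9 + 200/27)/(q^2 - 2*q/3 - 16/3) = (q^2 - 25/9)/(q + 2)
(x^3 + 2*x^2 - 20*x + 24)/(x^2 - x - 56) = (-x^3 - 2*x^2 + 20*x - 24)/(-x^2 + x + 56)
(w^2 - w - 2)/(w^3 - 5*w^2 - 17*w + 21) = (w^2 - w - 2)/(w^3 - 5*w^2 - 17*w + 21)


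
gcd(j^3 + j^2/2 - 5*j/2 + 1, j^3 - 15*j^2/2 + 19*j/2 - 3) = j^2 - 3*j/2 + 1/2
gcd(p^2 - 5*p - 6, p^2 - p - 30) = p - 6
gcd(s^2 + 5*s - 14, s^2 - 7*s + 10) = s - 2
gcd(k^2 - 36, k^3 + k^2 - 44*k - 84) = k + 6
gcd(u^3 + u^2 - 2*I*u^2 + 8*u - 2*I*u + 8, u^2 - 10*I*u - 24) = u - 4*I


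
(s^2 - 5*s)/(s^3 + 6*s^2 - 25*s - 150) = s/(s^2 + 11*s + 30)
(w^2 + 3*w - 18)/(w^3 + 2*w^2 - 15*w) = (w + 6)/(w*(w + 5))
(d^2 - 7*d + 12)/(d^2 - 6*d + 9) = (d - 4)/(d - 3)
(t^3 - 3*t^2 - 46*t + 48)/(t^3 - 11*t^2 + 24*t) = (t^2 + 5*t - 6)/(t*(t - 3))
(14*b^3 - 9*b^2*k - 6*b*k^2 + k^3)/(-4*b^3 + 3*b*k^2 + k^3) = (-7*b + k)/(2*b + k)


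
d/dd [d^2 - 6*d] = 2*d - 6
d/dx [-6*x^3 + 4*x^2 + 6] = 2*x*(4 - 9*x)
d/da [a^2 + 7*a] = 2*a + 7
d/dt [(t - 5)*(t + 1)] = 2*t - 4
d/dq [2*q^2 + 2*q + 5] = 4*q + 2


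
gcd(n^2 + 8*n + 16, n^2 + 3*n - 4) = n + 4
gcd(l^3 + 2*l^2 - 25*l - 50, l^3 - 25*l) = l^2 - 25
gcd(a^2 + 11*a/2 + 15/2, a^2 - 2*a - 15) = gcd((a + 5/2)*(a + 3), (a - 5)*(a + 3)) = a + 3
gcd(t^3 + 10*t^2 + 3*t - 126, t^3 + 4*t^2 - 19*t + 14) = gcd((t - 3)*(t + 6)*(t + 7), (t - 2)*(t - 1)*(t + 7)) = t + 7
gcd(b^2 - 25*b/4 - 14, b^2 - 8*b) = b - 8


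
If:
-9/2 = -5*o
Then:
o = 9/10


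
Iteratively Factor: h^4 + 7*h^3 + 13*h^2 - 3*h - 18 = (h + 3)*(h^3 + 4*h^2 + h - 6) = (h + 2)*(h + 3)*(h^2 + 2*h - 3) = (h - 1)*(h + 2)*(h + 3)*(h + 3)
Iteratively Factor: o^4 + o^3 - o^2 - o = (o)*(o^3 + o^2 - o - 1) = o*(o - 1)*(o^2 + 2*o + 1) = o*(o - 1)*(o + 1)*(o + 1)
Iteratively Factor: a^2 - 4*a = (a - 4)*(a)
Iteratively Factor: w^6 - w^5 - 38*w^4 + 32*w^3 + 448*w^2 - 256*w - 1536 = (w + 4)*(w^5 - 5*w^4 - 18*w^3 + 104*w^2 + 32*w - 384) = (w - 4)*(w + 4)*(w^4 - w^3 - 22*w^2 + 16*w + 96) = (w - 4)*(w - 3)*(w + 4)*(w^3 + 2*w^2 - 16*w - 32) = (w - 4)*(w - 3)*(w + 4)^2*(w^2 - 2*w - 8) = (w - 4)*(w - 3)*(w + 2)*(w + 4)^2*(w - 4)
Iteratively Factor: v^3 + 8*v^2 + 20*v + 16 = (v + 2)*(v^2 + 6*v + 8) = (v + 2)^2*(v + 4)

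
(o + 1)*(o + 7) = o^2 + 8*o + 7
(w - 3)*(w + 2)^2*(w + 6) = w^4 + 7*w^3 - 2*w^2 - 60*w - 72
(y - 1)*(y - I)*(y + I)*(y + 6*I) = y^4 - y^3 + 6*I*y^3 + y^2 - 6*I*y^2 - y + 6*I*y - 6*I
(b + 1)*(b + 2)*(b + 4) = b^3 + 7*b^2 + 14*b + 8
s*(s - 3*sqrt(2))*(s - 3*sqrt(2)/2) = s^3 - 9*sqrt(2)*s^2/2 + 9*s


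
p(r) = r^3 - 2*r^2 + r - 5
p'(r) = 3*r^2 - 4*r + 1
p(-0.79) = -7.53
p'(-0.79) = 6.03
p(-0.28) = -5.46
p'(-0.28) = 2.36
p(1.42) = -4.75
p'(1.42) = 1.37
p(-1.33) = -12.22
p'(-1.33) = 11.63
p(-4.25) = -122.14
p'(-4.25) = 72.19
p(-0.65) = -6.77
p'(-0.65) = 4.87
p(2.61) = 1.77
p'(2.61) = 11.00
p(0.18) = -4.88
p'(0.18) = 0.38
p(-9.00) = -905.00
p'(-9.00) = 280.00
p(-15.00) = -3845.00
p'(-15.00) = 736.00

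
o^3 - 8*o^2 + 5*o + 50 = (o - 5)^2*(o + 2)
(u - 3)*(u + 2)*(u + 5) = u^3 + 4*u^2 - 11*u - 30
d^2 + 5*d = d*(d + 5)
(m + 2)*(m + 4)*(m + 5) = m^3 + 11*m^2 + 38*m + 40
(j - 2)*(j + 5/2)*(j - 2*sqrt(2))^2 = j^4 - 4*sqrt(2)*j^3 + j^3/2 - 2*sqrt(2)*j^2 + 3*j^2 + 4*j + 20*sqrt(2)*j - 40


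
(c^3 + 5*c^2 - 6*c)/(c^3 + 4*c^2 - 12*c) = (c - 1)/(c - 2)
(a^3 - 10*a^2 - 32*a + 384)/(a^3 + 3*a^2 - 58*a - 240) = (a - 8)/(a + 5)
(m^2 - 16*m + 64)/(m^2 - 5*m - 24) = (m - 8)/(m + 3)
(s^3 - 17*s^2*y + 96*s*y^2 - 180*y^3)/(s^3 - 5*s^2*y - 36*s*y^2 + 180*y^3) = (s - 6*y)/(s + 6*y)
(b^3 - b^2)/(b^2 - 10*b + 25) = b^2*(b - 1)/(b^2 - 10*b + 25)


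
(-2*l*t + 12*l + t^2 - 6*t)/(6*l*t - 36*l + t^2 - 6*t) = (-2*l + t)/(6*l + t)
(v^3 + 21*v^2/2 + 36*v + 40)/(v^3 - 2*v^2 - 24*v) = (v^2 + 13*v/2 + 10)/(v*(v - 6))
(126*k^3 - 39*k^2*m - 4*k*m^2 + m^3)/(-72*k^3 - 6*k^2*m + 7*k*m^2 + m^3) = (-7*k + m)/(4*k + m)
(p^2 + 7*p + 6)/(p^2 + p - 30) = (p + 1)/(p - 5)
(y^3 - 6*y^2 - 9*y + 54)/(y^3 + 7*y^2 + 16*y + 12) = (y^2 - 9*y + 18)/(y^2 + 4*y + 4)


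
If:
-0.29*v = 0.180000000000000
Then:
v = -0.62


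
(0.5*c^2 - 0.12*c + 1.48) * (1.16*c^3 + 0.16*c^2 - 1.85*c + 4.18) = 0.58*c^5 - 0.0592*c^4 + 0.7726*c^3 + 2.5488*c^2 - 3.2396*c + 6.1864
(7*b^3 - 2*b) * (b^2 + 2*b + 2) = 7*b^5 + 14*b^4 + 12*b^3 - 4*b^2 - 4*b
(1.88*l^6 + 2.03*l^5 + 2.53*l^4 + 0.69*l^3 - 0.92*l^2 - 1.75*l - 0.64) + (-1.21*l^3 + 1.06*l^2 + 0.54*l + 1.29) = 1.88*l^6 + 2.03*l^5 + 2.53*l^4 - 0.52*l^3 + 0.14*l^2 - 1.21*l + 0.65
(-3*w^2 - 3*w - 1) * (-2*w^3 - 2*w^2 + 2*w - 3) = 6*w^5 + 12*w^4 + 2*w^3 + 5*w^2 + 7*w + 3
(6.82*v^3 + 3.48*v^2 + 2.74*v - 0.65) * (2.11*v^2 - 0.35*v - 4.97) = 14.3902*v^5 + 4.9558*v^4 - 29.332*v^3 - 19.6261*v^2 - 13.3903*v + 3.2305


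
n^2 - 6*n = n*(n - 6)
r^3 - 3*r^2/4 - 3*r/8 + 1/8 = (r - 1)*(r - 1/4)*(r + 1/2)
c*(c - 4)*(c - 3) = c^3 - 7*c^2 + 12*c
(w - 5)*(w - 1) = w^2 - 6*w + 5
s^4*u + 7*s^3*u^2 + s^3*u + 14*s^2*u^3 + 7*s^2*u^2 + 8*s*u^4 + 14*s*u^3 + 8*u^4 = (s + u)*(s + 2*u)*(s + 4*u)*(s*u + u)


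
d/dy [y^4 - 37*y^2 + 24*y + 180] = 4*y^3 - 74*y + 24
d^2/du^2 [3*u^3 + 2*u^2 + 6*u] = 18*u + 4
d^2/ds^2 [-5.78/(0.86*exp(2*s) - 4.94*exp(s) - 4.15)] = (5.78*(1.72*exp(s) - 4.94)*(3.44*exp(s) - 9.88)*exp(s) + (19.8832*exp(s) - 28.5532)*(-0.86*exp(2*s) + 4.94*exp(s) + 4.15))*exp(s)/(-0.86*exp(2*s) + 4.94*exp(s) + 4.15)^3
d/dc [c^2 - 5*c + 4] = 2*c - 5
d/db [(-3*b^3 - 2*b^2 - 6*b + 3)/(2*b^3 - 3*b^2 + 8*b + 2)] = (13*b^4 - 24*b^3 - 70*b^2 + 10*b - 36)/(4*b^6 - 12*b^5 + 41*b^4 - 40*b^3 + 52*b^2 + 32*b + 4)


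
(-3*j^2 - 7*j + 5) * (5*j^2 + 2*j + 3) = -15*j^4 - 41*j^3 + 2*j^2 - 11*j + 15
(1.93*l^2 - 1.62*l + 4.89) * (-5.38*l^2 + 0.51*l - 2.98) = -10.3834*l^4 + 9.6999*l^3 - 32.8858*l^2 + 7.3215*l - 14.5722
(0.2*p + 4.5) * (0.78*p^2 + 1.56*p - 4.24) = 0.156*p^3 + 3.822*p^2 + 6.172*p - 19.08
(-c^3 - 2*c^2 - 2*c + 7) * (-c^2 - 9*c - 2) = c^5 + 11*c^4 + 22*c^3 + 15*c^2 - 59*c - 14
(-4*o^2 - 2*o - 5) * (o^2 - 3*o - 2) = -4*o^4 + 10*o^3 + 9*o^2 + 19*o + 10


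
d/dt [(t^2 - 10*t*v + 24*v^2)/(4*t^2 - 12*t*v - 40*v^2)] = v*(7*t^2 - 68*t*v + 172*v^2)/(4*(t^4 - 6*t^3*v - 11*t^2*v^2 + 60*t*v^3 + 100*v^4))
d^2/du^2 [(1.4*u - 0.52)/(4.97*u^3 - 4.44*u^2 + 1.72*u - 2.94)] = (207.48756*u^5 - 339.494736*u^4 + 214.858336*u^3 + 157.3008*u^2 - 131.41224*u + 24.658048)/(122.763473*u^9 - 329.015988*u^8 + 421.38642*u^7 - 533.119698*u^6 + 535.090272*u^5 - 364.073616*u^4 + 268.677676*u^3 - 141.22584*u^2 + 44.600976*u - 25.412184)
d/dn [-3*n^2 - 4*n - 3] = -6*n - 4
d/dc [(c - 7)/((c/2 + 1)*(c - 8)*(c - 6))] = 2*(-2*c^3 + 33*c^2 - 168*c + 236)/(c^6 - 24*c^5 + 184*c^4 - 288*c^3 - 1904*c^2 + 3840*c + 9216)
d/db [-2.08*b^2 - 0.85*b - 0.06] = -4.16*b - 0.85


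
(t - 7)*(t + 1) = t^2 - 6*t - 7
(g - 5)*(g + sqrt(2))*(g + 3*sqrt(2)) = g^3 - 5*g^2 + 4*sqrt(2)*g^2 - 20*sqrt(2)*g + 6*g - 30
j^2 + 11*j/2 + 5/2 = (j + 1/2)*(j + 5)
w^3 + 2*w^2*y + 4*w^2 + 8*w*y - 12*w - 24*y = (w - 2)*(w + 6)*(w + 2*y)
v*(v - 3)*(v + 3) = v^3 - 9*v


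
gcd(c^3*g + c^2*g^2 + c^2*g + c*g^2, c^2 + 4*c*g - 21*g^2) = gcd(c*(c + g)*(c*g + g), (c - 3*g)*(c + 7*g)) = 1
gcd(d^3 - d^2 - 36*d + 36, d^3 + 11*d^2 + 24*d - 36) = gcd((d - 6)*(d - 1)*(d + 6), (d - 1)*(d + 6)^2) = d^2 + 5*d - 6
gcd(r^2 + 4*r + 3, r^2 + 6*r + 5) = r + 1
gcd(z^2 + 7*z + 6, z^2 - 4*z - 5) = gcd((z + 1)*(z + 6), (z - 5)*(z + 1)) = z + 1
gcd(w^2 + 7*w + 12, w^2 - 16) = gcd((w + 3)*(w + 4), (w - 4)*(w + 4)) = w + 4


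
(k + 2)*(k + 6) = k^2 + 8*k + 12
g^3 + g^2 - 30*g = g*(g - 5)*(g + 6)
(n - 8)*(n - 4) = n^2 - 12*n + 32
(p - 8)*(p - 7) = p^2 - 15*p + 56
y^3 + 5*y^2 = y^2*(y + 5)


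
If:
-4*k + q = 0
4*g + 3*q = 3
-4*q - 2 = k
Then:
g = 75/68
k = -2/17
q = -8/17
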